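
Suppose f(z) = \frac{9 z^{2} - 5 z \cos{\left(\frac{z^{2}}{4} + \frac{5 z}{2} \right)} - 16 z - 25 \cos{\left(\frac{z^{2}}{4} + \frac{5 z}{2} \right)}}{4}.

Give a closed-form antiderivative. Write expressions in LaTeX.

Since d/dz undoes antidifferentiation here, F'(z) = f(z) is required of F(z).
Check: d/dz[\frac{3 z^{3}}{4} - 2 z^{2} - \frac{5 \sin{\left(\frac{z^{2}}{4} + \frac{5 z}{2} \right)}}{2}] = \frac{9 z^{2}}{4} - \frac{5 z \cos{\left(\frac{z^{2}}{4} + \frac{5 z}{2} \right)}}{4} - 4 z - \frac{25 \cos{\left(\frac{z^{2}}{4} + \frac{5 z}{2} \right)}}{4}, which equals f(z).

An antiderivative is F(z) = \frac{3 z^{3}}{4} - 2 z^{2} - \frac{5 \sin{\left(\frac{z^{2}}{4} + \frac{5 z}{2} \right)}}{2}.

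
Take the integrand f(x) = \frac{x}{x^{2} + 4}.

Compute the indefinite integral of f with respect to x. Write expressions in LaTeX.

f matches the chain-rule pattern g'(h)*h' with inner function h(x) = x^{2} + 4; substituting u = h(x) collapses the integral.
Check: d/dx[\frac{\log{\left(x^{2} + 4 \right)}}{2}] = \frac{x}{x^{2} + 4} = f(x).

F(x) = \frac{\log{\left(x^{2} + 4 \right)}}{2} + C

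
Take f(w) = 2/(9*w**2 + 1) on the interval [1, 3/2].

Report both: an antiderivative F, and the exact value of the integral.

Antiderivative: F(w) = 2*atan(3*w)/3; value = -2*atan(3)/3 + 2*atan(9/2)/3

Differentiate the proposed F(w) back; it has to land on f(w) exactly.
F(w) = 2*atan(3*w)/3 is an antiderivative of f.
Check: d/dw[2*atan(3*w)/3] = 2/(9*w**2 + 1) = f(w).
F(3/2) = 2*atan(9/2)/3; F(1) = 2*atan(3)/3.
Integral = F(3/2) - F(1) = -2*atan(3)/3 + 2*atan(9/2)/3.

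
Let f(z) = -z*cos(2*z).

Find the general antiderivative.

A candidate is checked by its d/dz: the result must match f(z).
Check: d/dz[-z*sin(2*z)/2 - cos(2*z)/4] = -z*cos(2*z) = f(z).

F(z) = -z*sin(2*z)/2 - cos(2*z)/4 + C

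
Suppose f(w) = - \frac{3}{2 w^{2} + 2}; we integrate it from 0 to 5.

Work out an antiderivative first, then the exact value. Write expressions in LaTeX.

Antiderivative: F(w) = - \frac{3 \operatorname{atan}{\left(w \right)}}{2}; value = - \frac{3 \operatorname{atan}{\left(5 \right)}}{2}

Recover f(w) by differentiating a candidate F(w); any mismatch rules it out.
F(w) = - \frac{3 \operatorname{atan}{\left(w \right)}}{2} is an antiderivative of f.
Check: d/dw[- \frac{3 \operatorname{atan}{\left(w \right)}}{2}] = - \frac{3}{2 w^{2} + 2} = f(w).
F(5) = - \frac{3 \operatorname{atan}{\left(5 \right)}}{2}; F(0) = 0.
Integral = F(5) - F(0) = - \frac{3 \operatorname{atan}{\left(5 \right)}}{2}.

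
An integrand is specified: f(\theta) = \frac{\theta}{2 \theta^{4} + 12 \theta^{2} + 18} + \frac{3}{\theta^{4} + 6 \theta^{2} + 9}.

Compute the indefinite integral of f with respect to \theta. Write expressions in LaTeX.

F(\theta) = \frac{2 \sqrt{3} \theta^{2} \operatorname{atan}{\left(\frac{\sqrt{3} \theta}{3} \right)} + 6 \theta + 6 \sqrt{3} \operatorname{atan}{\left(\frac{\sqrt{3} \theta}{3} \right)} - 3}{12 \left(\theta^{2} + 3\right)} + C

The integrand splits into summands that can be handled one at a time.
Check: d/d\theta[\frac{2 \sqrt{3} \theta^{2} \operatorname{atan}{\left(\frac{\sqrt{3} \theta}{3} \right)} + 6 \theta + 6 \sqrt{3} \operatorname{atan}{\left(\frac{\sqrt{3} \theta}{3} \right)} - 3}{12 \left(\theta^{2} + 3\right)}] = \frac{\theta + 6}{2 \theta^{4} + 12 \theta^{2} + 18}, which equals f(\theta).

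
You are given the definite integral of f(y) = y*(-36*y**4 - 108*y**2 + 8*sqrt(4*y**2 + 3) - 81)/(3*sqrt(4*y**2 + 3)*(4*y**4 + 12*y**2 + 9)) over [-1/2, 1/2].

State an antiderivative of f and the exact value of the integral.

Antiderivative: F(y) = -3*sqrt(4*y**2 + 3)/4 - 1/(3*y**2 + 9/2); value = 0

A candidate is checked by its d/dy: the result must match f(y).
F(y) = -3*sqrt(4*y**2 + 3)/4 - 1/(3*y**2 + 9/2) is an antiderivative of f.
Check: d/dy[-3*sqrt(4*y**2 + 3)/4 - 1/(3*y**2 + 9/2)] = (-36*y**5 - 108*y**3 + 8*y*sqrt(4*y**2 + 3) - 81*y)/(12*y**4*sqrt(4*y**2 + 3) + 36*y**2*sqrt(4*y**2 + 3) + 27*sqrt(4*y**2 + 3)), which equals f(y).
F(1/2) = -71/42; F(-1/2) = -71/42.
Integral = F(1/2) - F(-1/2) = 0.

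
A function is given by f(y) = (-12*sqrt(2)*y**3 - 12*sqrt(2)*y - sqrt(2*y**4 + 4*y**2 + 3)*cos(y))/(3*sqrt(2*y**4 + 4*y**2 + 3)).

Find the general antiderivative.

F(y) = -2*sqrt(y**4 + 2*y**2 + 3/2) - sin(y)/3 + C

A first test for any F(y): its y-derivative must equal f(y) identically.
Check: d/dy[-2*sqrt(y**4 + 2*y**2 + 3/2) - sin(y)/3] = (-12*sqrt(2)*y**3 - 12*sqrt(2)*y - sqrt(2*y**4 + 4*y**2 + 3)*cos(y))/(3*sqrt(2*y**4 + 4*y**2 + 3)) = f(y).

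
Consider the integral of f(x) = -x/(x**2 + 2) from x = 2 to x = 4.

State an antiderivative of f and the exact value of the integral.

f matches the chain-rule pattern g'(h)*h' with inner function h(x) = x**2 + 2; substituting u = h(x) collapses the integral.
F(x) = -log(x**2 + 2)/2 is an antiderivative of f.
Check: d/dx[-log(x**2 + 2)/2] = -x/(x**2 + 2) = f(x).
F(4) = -log(18)/2; F(2) = -log(6)/2.
Integral = F(4) - F(2) = -log(18)/2 + log(6)/2.

Antiderivative: F(x) = -log(x**2 + 2)/2; value = -log(18)/2 + log(6)/2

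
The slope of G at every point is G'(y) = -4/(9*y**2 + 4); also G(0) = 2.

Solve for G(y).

G(y) = -2*(atan(3*y/2) - 3)/3

Check a candidate G(y) by differentiating: d/dy[G] must match the given G'(y).
A general antiderivative is -2*atan(3*y/2)/3 + C.
The condition gives C = 2 - (0) = 2.
So G(y) = -2*(atan(3*y/2) - 3)/3.
Check: d/dy[-2*(atan(3*y/2) - 3)/3] = -4/(9*y**2 + 4) = G'(y).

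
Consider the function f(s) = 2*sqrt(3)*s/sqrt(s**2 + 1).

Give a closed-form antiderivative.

The substitution u = 3*s**2 + 3 works: f is exactly (dF/du)*(du/ds) for that inner function.
Check: d/ds[2*sqrt(3*s**2 + 3)] = 2*sqrt(3)*s/sqrt(s**2 + 1) = f(s).

An antiderivative is F(s) = 2*sqrt(3*s**2 + 3).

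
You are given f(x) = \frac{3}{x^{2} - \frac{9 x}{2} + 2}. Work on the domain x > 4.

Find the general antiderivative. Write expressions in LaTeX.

The denominator factors as \left(x - 4\right) \left(2 x - 1\right); partial fractions split f into directly integrable pieces: - \frac{12}{7 \left(2 x - 1\right)} + \frac{6}{7 \left(x - 4\right)}.
Check: d/dx[\frac{6 \log{\left(x - 4 \right)}}{7} - \frac{6 \log{\left(x - \frac{1}{2} \right)}}{7}] = \frac{6}{2 x^{2} - 9 x + 4}, which equals f(x).

F(x) = \frac{6 \log{\left(x - 4 \right)}}{7} - \frac{6 \log{\left(x - \frac{1}{2} \right)}}{7} + C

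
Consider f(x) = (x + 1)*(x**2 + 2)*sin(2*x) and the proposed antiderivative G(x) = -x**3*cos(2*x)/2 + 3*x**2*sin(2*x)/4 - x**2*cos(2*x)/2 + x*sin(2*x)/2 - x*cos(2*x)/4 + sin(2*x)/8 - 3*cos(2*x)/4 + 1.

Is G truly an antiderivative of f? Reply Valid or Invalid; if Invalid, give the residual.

Valid - the claim checks out under differentiation.

d/dx[G] = x**3*sin(2*x) + x**2*sin(2*x) + 2*x*sin(2*x) + 2*sin(2*x)
This equals f(x) exactly, so the claim holds.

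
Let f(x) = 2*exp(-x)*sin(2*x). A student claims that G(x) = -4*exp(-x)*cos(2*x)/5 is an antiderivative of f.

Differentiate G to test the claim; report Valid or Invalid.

Invalid: d/dx[G] - f = (-2*sin(2*x) + 4*cos(2*x))*exp(-x)/5, which is not 0.

d/dx[G] = (8*sin(2*x) + 4*cos(2*x))*exp(-x)/5
d/dx[G] - f(x) = (-2*sin(2*x) + 4*cos(2*x))*exp(-x)/5 != 0.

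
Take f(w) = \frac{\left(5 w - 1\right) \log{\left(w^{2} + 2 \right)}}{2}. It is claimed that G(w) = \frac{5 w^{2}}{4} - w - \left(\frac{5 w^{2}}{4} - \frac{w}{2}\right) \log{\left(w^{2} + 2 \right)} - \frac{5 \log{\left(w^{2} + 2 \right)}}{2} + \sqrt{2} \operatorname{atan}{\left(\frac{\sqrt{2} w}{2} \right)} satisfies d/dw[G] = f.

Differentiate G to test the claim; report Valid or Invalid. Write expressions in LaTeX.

Invalid: d/dw[G] - f = - 5 w \log{\left(w^{2} + 2 \right)} + \log{\left(w^{2} + 2 \right)}, which is not 0.

d/dw[G] = - \frac{5 w \log{\left(w^{2} + 2 \right)}}{2} + \frac{\log{\left(w^{2} + 2 \right)}}{2}
d/dw[G] - f(w) = - 5 w \log{\left(w^{2} + 2 \right)} + \log{\left(w^{2} + 2 \right)} != 0.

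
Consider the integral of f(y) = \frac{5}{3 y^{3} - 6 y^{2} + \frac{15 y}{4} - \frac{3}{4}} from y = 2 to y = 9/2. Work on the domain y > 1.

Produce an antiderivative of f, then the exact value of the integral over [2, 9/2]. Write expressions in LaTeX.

Factor the denominator (3 \left(y - 1\right) \left(2 y - 1\right)^{2}) and decompose: f = - \frac{40}{3 \left(2 y - 1\right)} - \frac{40}{3 \left(2 y - 1\right)^{2}} + \frac{20}{3 \left(y - 1\right)}; each piece integrates to a log, atan, or power term.
F(y) = \frac{20 \left(\left(2 y - 1\right) \log{\left(y - 1 \right)} - \left(2 y - 1\right) \log{\left(y - \frac{1}{2} \right)} + 1\right)}{3 \left(2 y - 1\right)} is an antiderivative of f.
Check: d/dy[\frac{20 \left(\left(2 y - 1\right) \log{\left(y - 1 \right)} - \left(2 y - 1\right) \log{\left(y - \frac{1}{2} \right)} + 1\right)}{3 \left(2 y - 1\right)}] = \frac{20}{12 y^{3} - 24 y^{2} + 15 y - 3}, which equals f(y).
F(9/2) = - \frac{20 \log{\left(4 \right)}}{3} + \frac{5}{6} + \frac{20 \log{\left(\frac{7}{2} \right)}}{3}; F(2) = \frac{20}{9} - \frac{20 \log{\left(\frac{3}{2} \right)}}{3}.
Integral = F(9/2) - F(2) = - \frac{20 \log{\left(4 \right)}}{3} - \frac{25}{18} + \frac{20 \log{\left(\frac{3}{2} \right)}}{3} + \frac{20 \log{\left(\frac{7}{2} \right)}}{3}.

Antiderivative: F(y) = \frac{20 \left(\left(2 y - 1\right) \log{\left(y - 1 \right)} - \left(2 y - 1\right) \log{\left(y - \frac{1}{2} \right)} + 1\right)}{3 \left(2 y - 1\right)}; value = - \frac{20 \log{\left(4 \right)}}{3} - \frac{25}{18} + \frac{20 \log{\left(\frac{3}{2} \right)}}{3} + \frac{20 \log{\left(\frac{7}{2} \right)}}{3}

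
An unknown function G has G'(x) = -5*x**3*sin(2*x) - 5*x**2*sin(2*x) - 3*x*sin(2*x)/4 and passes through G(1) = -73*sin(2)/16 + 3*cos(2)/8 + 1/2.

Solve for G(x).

The integrand splits into summands that can be handled one at a time.
A general antiderivative is 5*x**3*cos(2*x)/2 - 15*x**2*sin(2*x)/4 + 5*x**2*cos(2*x)/2 - 5*x*sin(2*x)/2 - 27*x*cos(2*x)/8 + 27*sin(2*x)/16 - 5*cos(2*x)/4 + C.
The condition gives C = -73*sin(2)/16 + 3*cos(2)/8 + 1/2 - (-73*sin(2)/16 + 3*cos(2)/8) = 1/2.
So G(x) = 5*x**3*cos(2*x)/2 - 15*x**2*sin(2*x)/4 + 5*x**2*cos(2*x)/2 - 5*x*sin(2*x)/2 - 27*x*cos(2*x)/8 + 27*sin(2*x)/16 - 5*cos(2*x)/4 + 1/2.
Check: d/dx[5*x**3*cos(2*x)/2 - 15*x**2*sin(2*x)/4 + 5*x**2*cos(2*x)/2 - 5*x*sin(2*x)/2 - 27*x*cos(2*x)/8 + 27*sin(2*x)/16 - 5*cos(2*x)/4 + 1/2] = -5*x**3*sin(2*x) - 5*x**2*sin(2*x) - 3*x*sin(2*x)/4 = G'(x).

G(x) = 5*x**3*cos(2*x)/2 - 15*x**2*sin(2*x)/4 + 5*x**2*cos(2*x)/2 - 5*x*sin(2*x)/2 - 27*x*cos(2*x)/8 + 27*sin(2*x)/16 - 5*cos(2*x)/4 + 1/2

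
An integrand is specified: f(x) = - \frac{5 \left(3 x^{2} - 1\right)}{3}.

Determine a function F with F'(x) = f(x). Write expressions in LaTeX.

An antiderivative is F(x) = - \frac{5 x \left(x - 1\right) \left(x + 1\right)}{3}.

Recover f(x) by differentiating a candidate F(x); any mismatch rules it out.
Check: d/dx[- \frac{5 x \left(x - 1\right) \left(x + 1\right)}{3}] = \frac{5}{3} - 5 x^{2}, which equals f(x).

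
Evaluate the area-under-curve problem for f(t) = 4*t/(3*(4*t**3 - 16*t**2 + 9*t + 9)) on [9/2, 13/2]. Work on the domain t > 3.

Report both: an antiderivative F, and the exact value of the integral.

Factor the denominator (3*(t - 3)*(2*t - 3)*(2*t + 1)) and decompose: f = -1/(21*(2*t + 1)) - 1/(3*(2*t - 3)) + 4/(21*(t - 3)); each piece integrates to a log, atan, or power term.
F(t) = 4*log(t - 3)/21 - log(t - 3/2)/6 - log(t + 1/2)/42 is an antiderivative of f.
Check: d/dt[4*log(t - 3)/21 - log(t - 3/2)/6 - log(t + 1/2)/42] = 4*t/(12*t**3 - 48*t**2 + 27*t + 27), which equals f(t).
F(13/2) = -log(5)/6 - log(7)/42 + 4*log(7/2)/21; F(9/2) = -log(3)/6 - log(5)/42 + 4*log(3/2)/21.
Integral = F(13/2) - F(9/2) = -log(5)/7 - 4*log(3/2)/21 - log(7)/42 + log(3)/6 + 4*log(7/2)/21.

Antiderivative: F(t) = 4*log(t - 3)/21 - log(t - 3/2)/6 - log(t + 1/2)/42; value = -log(5)/7 - 4*log(3/2)/21 - log(7)/42 + log(3)/6 + 4*log(7/2)/21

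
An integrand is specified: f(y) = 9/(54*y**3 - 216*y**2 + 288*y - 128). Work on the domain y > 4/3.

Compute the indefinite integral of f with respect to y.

Since d/dy undoes antidifferentiation here, F'(y) = f(y) is required of F(y).
Check: d/dy[-3/(4*(3*y - 4)**2)] = 9/(54*y**3 - 216*y**2 + 288*y - 128) = f(y).

F(y) = -3/(4*(3*y - 4)**2) + C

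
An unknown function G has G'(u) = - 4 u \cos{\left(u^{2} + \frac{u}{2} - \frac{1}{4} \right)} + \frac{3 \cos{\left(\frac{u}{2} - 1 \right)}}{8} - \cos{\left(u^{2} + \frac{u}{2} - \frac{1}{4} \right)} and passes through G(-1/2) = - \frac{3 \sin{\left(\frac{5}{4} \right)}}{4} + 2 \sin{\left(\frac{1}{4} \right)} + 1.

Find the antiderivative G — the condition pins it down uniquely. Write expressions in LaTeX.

G(u) = \frac{3 \sin{\left(\frac{u}{2} - 1 \right)}}{4} - 2 \sin{\left(u^{2} + \frac{u}{2} - \frac{1}{4} \right)} + 1

The integrand splits into summands that can be handled one at a time.
A general antiderivative is \frac{3 \sin{\left(\frac{u}{2} - 1 \right)}}{4} - 2 \sin{\left(u^{2} + \frac{u}{2} - \frac{1}{4} \right)} + C.
The condition gives C = - \frac{3 \sin{\left(\frac{5}{4} \right)}}{4} + 2 \sin{\left(\frac{1}{4} \right)} + 1 - (- \frac{3 \sin{\left(\frac{5}{4} \right)}}{4} + 2 \sin{\left(\frac{1}{4} \right)}) = 1.
So G(u) = \frac{3 \sin{\left(\frac{u}{2} - 1 \right)}}{4} - 2 \sin{\left(u^{2} + \frac{u}{2} - \frac{1}{4} \right)} + 1.
Check: d/du[\frac{3 \sin{\left(\frac{u}{2} - 1 \right)}}{4} - 2 \sin{\left(u^{2} + \frac{u}{2} - \frac{1}{4} \right)} + 1] = - 4 u \cos{\left(u^{2} + \frac{u}{2} - \frac{1}{4} \right)} + \frac{3 \cos{\left(\frac{u}{2} - 1 \right)}}{8} - \cos{\left(u^{2} + \frac{u}{2} - \frac{1}{4} \right)} = G'(u).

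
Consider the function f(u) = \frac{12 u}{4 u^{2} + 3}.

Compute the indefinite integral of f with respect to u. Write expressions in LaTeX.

F(u) = \frac{3 \log{\left(2 u^{2} + \frac{3}{2} \right)}}{2} + C

f matches the chain-rule pattern g'(h)*h' with inner function h(u) = 2 u^{2} + \frac{3}{2}; substituting w = h(u) collapses the integral.
Check: d/du[\frac{3 \log{\left(2 u^{2} + \frac{3}{2} \right)}}{2}] = \frac{12 u}{4 u^{2} + 3} = f(u).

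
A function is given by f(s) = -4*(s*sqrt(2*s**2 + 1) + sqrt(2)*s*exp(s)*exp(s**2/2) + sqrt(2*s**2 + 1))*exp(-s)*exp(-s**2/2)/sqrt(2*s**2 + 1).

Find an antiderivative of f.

An antiderivative is F(s) = -2*sqrt(4*s**2 + 2) + 4*exp(-s)*exp(-s**2/2).

Recover f(s) by differentiating a candidate F(s); any mismatch rules it out.
Check: d/ds[-2*sqrt(4*s**2 + 2) + 4*exp(-s)*exp(-s**2/2)] = (-4*s*sqrt(2*s**2 + 1) - 4*sqrt(2)*s*exp(s)*exp(s**2/2) - 4*sqrt(2*s**2 + 1))*exp(-s)*exp(-s**2/2)/sqrt(2*s**2 + 1), which equals f(s).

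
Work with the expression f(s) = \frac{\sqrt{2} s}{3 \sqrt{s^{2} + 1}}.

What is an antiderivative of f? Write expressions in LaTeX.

f matches the chain-rule pattern g'(h)*h' with inner function h(s) = 2 s^{2} + 2; substituting u = h(s) collapses the integral.
Check: d/ds[\frac{\sqrt{2} \sqrt{s^{2} + 1}}{3}] = \frac{\sqrt{2} s}{3 \sqrt{s^{2} + 1}} = f(s).

An antiderivative is F(s) = \frac{\sqrt{2} \sqrt{s^{2} + 1}}{3}.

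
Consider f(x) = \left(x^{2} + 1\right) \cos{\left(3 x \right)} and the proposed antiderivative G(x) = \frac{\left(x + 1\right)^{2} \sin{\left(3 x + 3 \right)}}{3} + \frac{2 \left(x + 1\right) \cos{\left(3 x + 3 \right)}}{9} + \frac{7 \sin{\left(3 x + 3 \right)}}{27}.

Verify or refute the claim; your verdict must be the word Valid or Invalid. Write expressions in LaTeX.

Invalid: d/dx[G] - f = - x^{2} \cos{\left(3 x \right)} + x^{2} \cos{\left(3 x + 3 \right)} + 2 x \cos{\left(3 x + 3 \right)} - \cos{\left(3 x \right)} + 2 \cos{\left(3 x + 3 \right)}, which is not 0.

d/dx[G] = x^{2} \cos{\left(3 x + 3 \right)} + 2 x \cos{\left(3 x + 3 \right)} + 2 \cos{\left(3 x + 3 \right)}
d/dx[G] - f(x) = - x^{2} \cos{\left(3 x \right)} + x^{2} \cos{\left(3 x + 3 \right)} + 2 x \cos{\left(3 x + 3 \right)} - \cos{\left(3 x \right)} + 2 \cos{\left(3 x + 3 \right)} != 0.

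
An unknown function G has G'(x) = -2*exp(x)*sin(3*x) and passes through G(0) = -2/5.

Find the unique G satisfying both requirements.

G(x) = -exp(x)*sin(3*x)/5 + 3*exp(x)*cos(3*x)/5 - 1

Recover the given G'(x) by differentiating a candidate G(x); any mismatch rules it out.
A general antiderivative is -exp(x)*sin(3*x)/5 + 3*exp(x)*cos(3*x)/5 + C.
The condition gives C = -2/5 - (3/5) = -1.
So G(x) = -exp(x)*sin(3*x)/5 + 3*exp(x)*cos(3*x)/5 - 1.
Check: d/dx[-exp(x)*sin(3*x)/5 + 3*exp(x)*cos(3*x)/5 - 1] = -2*exp(x)*sin(3*x) = G'(x).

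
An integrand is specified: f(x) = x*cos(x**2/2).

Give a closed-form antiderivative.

The substitution u = x**2/2 works: f is exactly (dF/du)*(du/dx) for that inner function.
Check: d/dx[sin(x**2/2)] = x*cos(x**2/2) = f(x).

An antiderivative is F(x) = sin(x**2/2).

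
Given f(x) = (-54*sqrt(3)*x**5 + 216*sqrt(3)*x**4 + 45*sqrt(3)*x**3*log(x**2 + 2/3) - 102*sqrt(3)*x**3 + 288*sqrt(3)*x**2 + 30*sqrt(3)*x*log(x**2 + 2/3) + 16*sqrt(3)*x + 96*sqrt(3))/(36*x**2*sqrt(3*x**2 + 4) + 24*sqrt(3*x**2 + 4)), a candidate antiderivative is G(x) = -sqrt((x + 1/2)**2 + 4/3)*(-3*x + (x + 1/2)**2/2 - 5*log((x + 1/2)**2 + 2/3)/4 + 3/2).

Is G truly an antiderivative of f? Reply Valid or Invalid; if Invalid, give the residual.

d/dx[G] = (-864*sqrt(3)*x**5 + 1296*sqrt(3)*x**4 + 720*sqrt(3)*x**3*log(12*x**2 + 12*x + 11) - 720*sqrt(3)*x**3*log(12) + 3120*sqrt(3)*x**3 + 1080*sqrt(3)*x**2*log(12*x**2 + 12*x + 11) - 1080*sqrt(3)*x**2*log(12) + 6264*sqrt(3)*x**2 + 1020*sqrt(3)*x*log(12*x**2 + 12*x + 11) - 1020*sqrt(3)*x*log(12) + 5098*sqrt(3)*x + 330*sqrt(3)*log(12*x**2 + 12*x + 11) - 330*sqrt(3)*log(12) + 2801*sqrt(3))/(288*x**2*sqrt(12*x**2 + 12*x + 19) + 288*x*sqrt(12*x**2 + 12*x + 19) + 264*sqrt(12*x**2 + 12*x + 19))
d/dx[G] - f(x) = (-2592*sqrt(3)*x**7*sqrt(3*x**2 + 4) + 1296*sqrt(3)*x**7*sqrt(12*x**2 + 12*x + 19) + 3888*sqrt(3)*x**6*sqrt(3*x**2 + 4) - 3888*sqrt(3)*x**6*sqrt(12*x**2 + 12*x + 19) + 2160*sqrt(3)*x**5*sqrt(3*x**2 + 4)*log(12*x**2 + 12*x + 11) - 2160*sqrt(3)*x**5*sqrt(3*x**2 + 4)*log(12) + 7632*sqrt(3)*x**5*sqrt(3*x**2 + 4) - 1080*sqrt(3)*x**5*sqrt(12*x**2 + 12*x + 19)*log(x**2 + 2/3) - 1548*sqrt(3)*x**5*sqrt(12*x**2 + 12*x + 19) + 3240*sqrt(3)*x**4*sqrt(3*x**2 + 4)*log(12*x**2 + 12*x + 11) - 3240*sqrt(3)*x**4*sqrt(3*x**2 + 4)*log(12) + 21384*sqrt(3)*x**4*sqrt(3*x**2 + 4) - 1080*sqrt(3)*x**4*sqrt(12*x**2 + 12*x + 19)*log(x**2 + 2/3) - 9216*sqrt(3)*x**4*sqrt(12*x**2 + 12*x + 19) + 4500*sqrt(3)*x**3*sqrt(3*x**2 + 4)*log(12*x**2 + 12*x + 11) - 4500*sqrt(3)*x**3*sqrt(3*x**2 + 4)*log(12) + 21534*sqrt(3)*x**3*sqrt(3*x**2 + 4) - 1710*sqrt(3)*x**3*sqrt(12*x**2 + 12*x + 19)*log(x**2 + 2/3) - 5052*sqrt(3)*x**3*sqrt(12*x**2 + 12*x + 19) + 3150*sqrt(3)*x**2*sqrt(3*x**2 + 4)*log(12*x**2 + 12*x + 11) - 3150*sqrt(3)*x**2*sqrt(3*x**2 + 4)*log(12) + 20931*sqrt(3)*x**2*sqrt(3*x**2 + 4) - 720*sqrt(3)*x**2*sqrt(12*x**2 + 12*x + 19)*log(x**2 + 2/3) - 9024*sqrt(3)*x**2*sqrt(12*x**2 + 12*x + 19) + 2040*sqrt(3)*x*sqrt(3*x**2 + 4)*log(12*x**2 + 12*x + 11) - 2040*sqrt(3)*x*sqrt(3*x**2 + 4)*log(12) + 10196*sqrt(3)*x*sqrt(3*x**2 + 4) - 660*sqrt(3)*x*sqrt(12*x**2 + 12*x + 19)*log(x**2 + 2/3) - 2656*sqrt(3)*x*sqrt(12*x**2 + 12*x + 19) + 660*sqrt(3)*sqrt(3*x**2 + 4)*log(12*x**2 + 12*x + 11) - 660*sqrt(3)*sqrt(3*x**2 + 4)*log(12) + 5602*sqrt(3)*sqrt(3*x**2 + 4) - 2112*sqrt(3)*sqrt(12*x**2 + 12*x + 19))/(864*x**4*sqrt(3*x**2 + 4)*sqrt(12*x**2 + 12*x + 19) + 864*x**3*sqrt(3*x**2 + 4)*sqrt(12*x**2 + 12*x + 19) + 1368*x**2*sqrt(3*x**2 + 4)*sqrt(12*x**2 + 12*x + 19) + 576*x*sqrt(3*x**2 + 4)*sqrt(12*x**2 + 12*x + 19) + 528*sqrt(3*x**2 + 4)*sqrt(12*x**2 + 12*x + 19)) != 0.

Invalid: d/dx[G] - f = (-2592*sqrt(3)*x**7*sqrt(3*x**2 + 4) + 1296*sqrt(3)*x**7*sqrt(12*x**2 + 12*x + 19) + 3888*sqrt(3)*x**6*sqrt(3*x**2 + 4) - 3888*sqrt(3)*x**6*sqrt(12*x**2 + 12*x + 19) + 2160*sqrt(3)*x**5*sqrt(3*x**2 + 4)*log(12*x**2 + 12*x + 11) - 2160*sqrt(3)*x**5*sqrt(3*x**2 + 4)*log(12) + 7632*sqrt(3)*x**5*sqrt(3*x**2 + 4) - 1080*sqrt(3)*x**5*sqrt(12*x**2 + 12*x + 19)*log(x**2 + 2/3) - 1548*sqrt(3)*x**5*sqrt(12*x**2 + 12*x + 19) + 3240*sqrt(3)*x**4*sqrt(3*x**2 + 4)*log(12*x**2 + 12*x + 11) - 3240*sqrt(3)*x**4*sqrt(3*x**2 + 4)*log(12) + 21384*sqrt(3)*x**4*sqrt(3*x**2 + 4) - 1080*sqrt(3)*x**4*sqrt(12*x**2 + 12*x + 19)*log(x**2 + 2/3) - 9216*sqrt(3)*x**4*sqrt(12*x**2 + 12*x + 19) + 4500*sqrt(3)*x**3*sqrt(3*x**2 + 4)*log(12*x**2 + 12*x + 11) - 4500*sqrt(3)*x**3*sqrt(3*x**2 + 4)*log(12) + 21534*sqrt(3)*x**3*sqrt(3*x**2 + 4) - 1710*sqrt(3)*x**3*sqrt(12*x**2 + 12*x + 19)*log(x**2 + 2/3) - 5052*sqrt(3)*x**3*sqrt(12*x**2 + 12*x + 19) + 3150*sqrt(3)*x**2*sqrt(3*x**2 + 4)*log(12*x**2 + 12*x + 11) - 3150*sqrt(3)*x**2*sqrt(3*x**2 + 4)*log(12) + 20931*sqrt(3)*x**2*sqrt(3*x**2 + 4) - 720*sqrt(3)*x**2*sqrt(12*x**2 + 12*x + 19)*log(x**2 + 2/3) - 9024*sqrt(3)*x**2*sqrt(12*x**2 + 12*x + 19) + 2040*sqrt(3)*x*sqrt(3*x**2 + 4)*log(12*x**2 + 12*x + 11) - 2040*sqrt(3)*x*sqrt(3*x**2 + 4)*log(12) + 10196*sqrt(3)*x*sqrt(3*x**2 + 4) - 660*sqrt(3)*x*sqrt(12*x**2 + 12*x + 19)*log(x**2 + 2/3) - 2656*sqrt(3)*x*sqrt(12*x**2 + 12*x + 19) + 660*sqrt(3)*sqrt(3*x**2 + 4)*log(12*x**2 + 12*x + 11) - 660*sqrt(3)*sqrt(3*x**2 + 4)*log(12) + 5602*sqrt(3)*sqrt(3*x**2 + 4) - 2112*sqrt(3)*sqrt(12*x**2 + 12*x + 19))/(864*x**4*sqrt(3*x**2 + 4)*sqrt(12*x**2 + 12*x + 19) + 864*x**3*sqrt(3*x**2 + 4)*sqrt(12*x**2 + 12*x + 19) + 1368*x**2*sqrt(3*x**2 + 4)*sqrt(12*x**2 + 12*x + 19) + 576*x*sqrt(3*x**2 + 4)*sqrt(12*x**2 + 12*x + 19) + 528*sqrt(3*x**2 + 4)*sqrt(12*x**2 + 12*x + 19)), which is not 0.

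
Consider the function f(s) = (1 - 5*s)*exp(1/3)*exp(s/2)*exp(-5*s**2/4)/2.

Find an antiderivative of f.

An antiderivative is F(s) = exp(1/3)*exp(s/2)*exp(-5*s**2/4).

The substitution u = -5*s**2/4 + s/2 + 1/3 works: f is exactly (dF/du)*(du/ds) for that inner function.
Check: d/ds[exp(1/3)*exp(s/2)*exp(-5*s**2/4)] = (-5*s*exp(1/3)*exp(s/2) + exp(1/3)*exp(s/2))*exp(-5*s**2/4)/2, which equals f(s).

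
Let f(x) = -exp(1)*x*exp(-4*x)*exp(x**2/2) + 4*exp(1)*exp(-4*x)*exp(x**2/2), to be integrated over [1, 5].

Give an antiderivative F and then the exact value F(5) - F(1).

Antiderivative: F(x) = -exp(1)*exp(-4*x)*exp(x**2/2); value = -exp(-13/2) + exp(-5/2)

f matches the chain-rule pattern g'(h)*h' with inner function h(x) = x**2/2 - 4*x + 1; substituting u = h(x) collapses the integral.
F(x) = -exp(1)*exp(-4*x)*exp(x**2/2) is an antiderivative of f.
Check: d/dx[-exp(1)*exp(-4*x)*exp(x**2/2)] = (-exp(1)*x*exp(x**2/2) + 4*exp(1)*exp(x**2/2))*exp(-4*x), which equals f(x).
F(5) = -exp(-13/2); F(1) = -exp(-5/2).
Integral = F(5) - F(1) = -exp(-13/2) + exp(-5/2).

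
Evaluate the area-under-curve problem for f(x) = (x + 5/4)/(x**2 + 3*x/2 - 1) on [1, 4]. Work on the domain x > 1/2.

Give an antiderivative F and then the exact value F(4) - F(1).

Antiderivative: F(x) = 7*log(x - 1/2)/10 + 3*log(x + 2)/10; value = -3*log(3)/10 + 7*log(2)/10 + 3*log(6)/10 + 7*log(7/2)/10

The denominator factors as 2*(x + 2)*(2*x - 1); partial fractions split f into directly integrable pieces: 7/(5*(2*x - 1)) + 3/(10*(x + 2)).
F(x) = 7*log(x - 1/2)/10 + 3*log(x + 2)/10 is an antiderivative of f.
Check: d/dx[7*log(x - 1/2)/10 + 3*log(x + 2)/10] = (4*x + 5)/(4*x**2 + 6*x - 4), which equals f(x).
F(4) = 3*log(6)/10 + 7*log(7/2)/10; F(1) = -7*log(2)/10 + 3*log(3)/10.
Integral = F(4) - F(1) = -3*log(3)/10 + 7*log(2)/10 + 3*log(6)/10 + 7*log(7/2)/10.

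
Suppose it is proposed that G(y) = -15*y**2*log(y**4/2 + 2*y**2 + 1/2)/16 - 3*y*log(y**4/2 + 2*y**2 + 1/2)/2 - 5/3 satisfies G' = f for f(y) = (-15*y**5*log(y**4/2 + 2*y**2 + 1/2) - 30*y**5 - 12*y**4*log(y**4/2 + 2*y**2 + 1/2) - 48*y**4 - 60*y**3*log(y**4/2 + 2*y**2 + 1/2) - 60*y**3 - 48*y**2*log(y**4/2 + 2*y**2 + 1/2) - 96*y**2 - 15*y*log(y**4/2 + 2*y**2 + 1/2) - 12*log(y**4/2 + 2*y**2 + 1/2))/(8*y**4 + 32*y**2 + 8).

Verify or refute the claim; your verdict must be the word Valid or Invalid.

d/dy[G] = (-15*y**5*log(y**4/2 + 2*y**2 + 1/2) - 30*y**5 - 12*y**4*log(y**4/2 + 2*y**2 + 1/2) - 48*y**4 - 60*y**3*log(y**4/2 + 2*y**2 + 1/2) - 60*y**3 - 48*y**2*log(y**4/2 + 2*y**2 + 1/2) - 96*y**2 - 15*y*log(y**4/2 + 2*y**2 + 1/2) - 12*log(y**4/2 + 2*y**2 + 1/2))/(8*y**4 + 32*y**2 + 8)
This equals f(y) exactly, so the claim holds.

Valid: G'(y) = f(y).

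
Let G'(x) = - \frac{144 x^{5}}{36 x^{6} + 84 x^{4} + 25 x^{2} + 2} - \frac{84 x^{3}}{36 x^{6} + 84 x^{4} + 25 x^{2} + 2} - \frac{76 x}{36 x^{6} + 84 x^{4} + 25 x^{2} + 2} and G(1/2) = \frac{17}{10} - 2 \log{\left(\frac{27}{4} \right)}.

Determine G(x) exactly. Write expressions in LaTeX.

G(x) = - \frac{24 x^{2} \log{\left(3 x^{2} + 6 \right)} - 6 x^{2} + 4 \log{\left(3 x^{2} + 6 \right)} - 7}{2 \left(6 x^{2} + 1\right)}

Integrate term by term and add the pieces.
A general antiderivative is - 2 \log{\left(3 x^{2} + 6 \right)} + \frac{1}{2 x^{2} + \frac{1}{3}} + C.
The condition gives C = \frac{17}{10} - 2 \log{\left(\frac{27}{4} \right)} - (\frac{6}{5} - 2 \log{\left(\frac{27}{4} \right)}) = \frac{1}{2}.
So G(x) = - \frac{24 x^{2} \log{\left(3 x^{2} + 6 \right)} - 6 x^{2} + 4 \log{\left(3 x^{2} + 6 \right)} - 7}{2 \left(6 x^{2} + 1\right)}.
Check: d/dx[- \frac{24 x^{2} \log{\left(3 x^{2} + 6 \right)} - 6 x^{2} + 4 \log{\left(3 x^{2} + 6 \right)} - 7}{2 \left(6 x^{2} + 1\right)}] = \frac{- 144 x^{5} - 84 x^{3} - 76 x}{36 x^{6} + 84 x^{4} + 25 x^{2} + 2}, which equals G'(x).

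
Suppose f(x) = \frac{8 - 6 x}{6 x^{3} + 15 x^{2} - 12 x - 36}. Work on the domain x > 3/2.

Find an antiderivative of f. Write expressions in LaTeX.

An antiderivative is F(x) = \frac{2 \left(- x \log{\left(x - \frac{3}{2} \right)} + x \log{\left(x + 2 \right)} - 2 \log{\left(x - \frac{3}{2} \right)} + 2 \log{\left(x + 2 \right)} + 70\right)}{147 \left(x + 2\right)}.

The denominator factors as 3 \left(x + 2\right)^{2} \left(2 x - 3\right); partial fractions split f into directly integrable pieces: - \frac{4}{147 \left(2 x - 3\right)} + \frac{2}{147 \left(x + 2\right)} - \frac{20}{21 \left(x + 2\right)^{2}}.
Check: d/dx[\frac{2 \left(- x \log{\left(x - \frac{3}{2} \right)} + x \log{\left(x + 2 \right)} - 2 \log{\left(x - \frac{3}{2} \right)} + 2 \log{\left(x + 2 \right)} + 70\right)}{147 \left(x + 2\right)}] = \frac{8 - 6 x}{6 x^{3} + 15 x^{2} - 12 x - 36} = f(x).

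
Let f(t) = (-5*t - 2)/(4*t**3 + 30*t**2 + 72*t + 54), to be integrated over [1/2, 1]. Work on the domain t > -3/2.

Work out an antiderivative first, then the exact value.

Antiderivative: F(t) = 11*log(t + 3/2)/18 - 11*log(t + 3)/18 + 13/(6*t + 18); value = -11*log(4)/18 - 11*log(2)/18 - 13/168 + 11*log(5/2)/18 + 11*log(7/2)/18

The denominator factors as 2*(t + 3)**2*(2*t + 3); partial fractions split f into directly integrable pieces: 11/(9*(2*t + 3)) - 11/(18*(t + 3)) - 13/(6*(t + 3)**2).
F(t) = 11*log(t + 3/2)/18 - 11*log(t + 3)/18 + 13/(6*t + 18) is an antiderivative of f.
Check: d/dt[11*log(t + 3/2)/18 - 11*log(t + 3)/18 + 13/(6*t + 18)] = (-5*t - 2)/(4*t**3 + 30*t**2 + 72*t + 54) = f(t).
F(1) = -11*log(4)/18 + 13/24 + 11*log(5/2)/18; F(1/2) = -11*log(7/2)/18 + 11*log(2)/18 + 13/21.
Integral = F(1) - F(1/2) = -11*log(4)/18 - 11*log(2)/18 - 13/168 + 11*log(5/2)/18 + 11*log(7/2)/18.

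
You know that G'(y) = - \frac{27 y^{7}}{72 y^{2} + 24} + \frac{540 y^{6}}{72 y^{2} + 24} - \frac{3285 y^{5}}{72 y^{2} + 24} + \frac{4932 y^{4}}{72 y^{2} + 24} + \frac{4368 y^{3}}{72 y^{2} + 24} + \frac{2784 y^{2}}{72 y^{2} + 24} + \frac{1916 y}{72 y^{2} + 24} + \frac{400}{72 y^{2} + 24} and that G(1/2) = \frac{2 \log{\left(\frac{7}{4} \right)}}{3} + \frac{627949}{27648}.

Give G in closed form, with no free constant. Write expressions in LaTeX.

Integrate term by term and add the pieces.
A general antiderivative is \frac{\left(- \frac{y^{2}}{2} + 4 y + \frac{5}{3}\right)^{3}}{2} + \frac{2 \log{\left(3 y^{2} + 1 \right)}}{3} + C.
The condition gives C = \frac{2 \log{\left(\frac{7}{4} \right)}}{3} + \frac{627949}{27648} - (\frac{2 \log{\left(\frac{7}{4} \right)}}{3} + \frac{614125}{27648}) = \frac{1}{2}.
So G(y) = \frac{\left(- 3 y^{2} + 24 y + 10\right)^{3} + 288 \log{\left(3 y^{2} + 1 \right)} + 216}{432}.
Check: d/dy[\frac{\left(- 3 y^{2} + 24 y + 10\right)^{3} + 288 \log{\left(3 y^{2} + 1 \right)} + 216}{432}] = \frac{- 27 y^{7} + 540 y^{6} - 3285 y^{5} + 4932 y^{4} + 4368 y^{3} + 2784 y^{2} + 1916 y + 400}{72 y^{2} + 24}, which equals G'(y).

G(y) = \frac{\left(- 3 y^{2} + 24 y + 10\right)^{3} + 288 \log{\left(3 y^{2} + 1 \right)} + 216}{432}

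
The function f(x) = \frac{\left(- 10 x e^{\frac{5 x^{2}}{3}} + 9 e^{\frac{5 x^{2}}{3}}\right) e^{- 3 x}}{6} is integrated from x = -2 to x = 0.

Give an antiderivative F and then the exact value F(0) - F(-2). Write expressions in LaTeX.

Antiderivative: F(x) = - \frac{e^{- 3 x} e^{\frac{5 x^{2}}{3}}}{2}; value = - \frac{1}{2} + \frac{e^{\frac{38}{3}}}{2}

The substitution u = \frac{5 x^{2}}{3} - 3 x works: f is exactly (dF/du)*(du/dx) for that inner function.
F(x) = - \frac{e^{- 3 x} e^{\frac{5 x^{2}}{3}}}{2} is an antiderivative of f.
Check: d/dx[- \frac{e^{- 3 x} e^{\frac{5 x^{2}}{3}}}{2}] = \frac{\left(- 10 x e^{\frac{5 x^{2}}{3}} + 9 e^{\frac{5 x^{2}}{3}}\right) e^{- 3 x}}{6} = f(x).
F(0) = - \frac{1}{2}; F(-2) = - \frac{e^{\frac{38}{3}}}{2}.
Integral = F(0) - F(-2) = - \frac{1}{2} + \frac{e^{\frac{38}{3}}}{2}.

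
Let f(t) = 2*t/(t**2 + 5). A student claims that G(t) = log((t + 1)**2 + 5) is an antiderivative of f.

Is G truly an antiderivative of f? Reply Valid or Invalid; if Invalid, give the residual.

d/dt[G] = (2*t + 2)/(t**2 + 2*t + 6)
d/dt[G] - f(t) = (-2*t**2 - 2*t + 10)/(t**4 + 2*t**3 + 11*t**2 + 10*t + 30) != 0.

Invalid: d/dt[G] - f = (-2*t**2 - 2*t + 10)/(t**4 + 2*t**3 + 11*t**2 + 10*t + 30), which is not 0.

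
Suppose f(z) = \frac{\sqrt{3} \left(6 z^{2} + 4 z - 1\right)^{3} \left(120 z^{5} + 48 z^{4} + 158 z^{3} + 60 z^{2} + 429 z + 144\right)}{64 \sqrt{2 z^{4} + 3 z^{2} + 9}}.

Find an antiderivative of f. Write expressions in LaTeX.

Recognize the product-rule pattern: f = u'v + uv' with u = \frac{3 \sqrt{\frac{2 z^{4}}{3} + z^{2} + 3}}{4}, v = \left(3 z^{2} + 2 z - \frac{1}{2}\right)^{4}, so integration by parts undoes it.
Check: d/dz[\frac{\sqrt{3} \left(6 z^{2} + 4 z - 1\right)^{4} \sqrt{2 z^{4} + 3 z^{2} + 9}}{64}] = \frac{25920 \sqrt{3} z^{11} + 62208 \sqrt{3} z^{10} + 76464 \sqrt{3} z^{9} + 80256 \sqrt{3} z^{8} + 139584 \sqrt{3} z^{7} + 214592 \sqrt{3} z^{6} + 130344 \sqrt{3} z^{5} - 8352 \sqrt{3} z^{4} - 23828 \sqrt{3} z^{3} + 768 \sqrt{3} z^{2} + 1299 \sqrt{3} z - 144 \sqrt{3}}{64 \sqrt{2 z^{4} + 3 z^{2} + 9}}, which equals f(z).

An antiderivative is F(z) = \frac{\sqrt{3} \left(6 z^{2} + 4 z - 1\right)^{4} \sqrt{2 z^{4} + 3 z^{2} + 9}}{64}.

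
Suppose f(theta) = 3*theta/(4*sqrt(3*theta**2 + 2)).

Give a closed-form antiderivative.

An antiderivative is F(theta) = sqrt(3*theta**2 + 2)/4.

f matches the chain-rule pattern g'(h)*h' with inner function h(theta) = 3*theta**2 + 2; substituting u = h(theta) collapses the integral.
Check: d/dtheta[sqrt(3*theta**2 + 2)/4] = 3*theta/(4*sqrt(3*theta**2 + 2)) = f(theta).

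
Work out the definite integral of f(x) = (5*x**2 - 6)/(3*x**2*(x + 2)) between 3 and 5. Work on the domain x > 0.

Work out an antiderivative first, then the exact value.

Antiderivative: F(x) = log(x)/2 + 7*log(x + 2)/6 + 1/x; value = -2*log(5)/3 - log(3)/2 - 2/15 + 7*log(7)/6

Factor the denominator (3*x**2*(x + 2)) and decompose: f = 7/(6*(x + 2)) + 1/(2*x) - 1/x**2; each piece integrates to a log, atan, or power term.
F(x) = log(x)/2 + 7*log(x + 2)/6 + 1/x is an antiderivative of f.
Check: d/dx[log(x)/2 + 7*log(x + 2)/6 + 1/x] = (5*x**2 - 6)/(3*x**3 + 6*x**2), which equals f(x).
F(5) = 1/5 + log(5)/2 + 7*log(7)/6; F(3) = 1/3 + log(3)/2 + 7*log(5)/6.
Integral = F(5) - F(3) = -2*log(5)/3 - log(3)/2 - 2/15 + 7*log(7)/6.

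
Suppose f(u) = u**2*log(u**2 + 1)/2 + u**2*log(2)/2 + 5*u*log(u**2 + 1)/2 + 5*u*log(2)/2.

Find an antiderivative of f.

An antiderivative is F(u) = u**3*log(2*u**2 + 2)/6 - u**3/9 + 5*u**2*log(2*u**2 + 2)/4 - 5*u**2/4 + u/3 + 5*log(u**2 + 1)/4 - atan(u)/3.

Integrate term by term and add the pieces.
Check: d/du[u**3*log(2*u**2 + 2)/6 - u**3/9 + 5*u**2*log(2*u**2 + 2)/4 - 5*u**2/4 + u/3 + 5*log(u**2 + 1)/4 - atan(u)/3] = u**2*log(u**2 + 1)/2 + u**2*log(2)/2 + 5*u*log(u**2 + 1)/2 + 5*u*log(2)/2 = f(u).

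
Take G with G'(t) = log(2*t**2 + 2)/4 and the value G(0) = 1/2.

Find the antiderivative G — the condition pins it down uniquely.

G(t) = t*log(2*t**2 + 2)/4 - t/2 + atan(t)/2 + 1/2

Since d/dt undoes antidifferentiation here, G(t) must give back the stated G'(t).
A general antiderivative is t*log(2*t**2 + 2)/4 - t/2 + atan(t)/2 + C.
The condition gives C = 1/2 - (0) = 1/2.
So G(t) = t*log(2*t**2 + 2)/4 - t/2 + atan(t)/2 + 1/2.
Check: d/dt[t*log(2*t**2 + 2)/4 - t/2 + atan(t)/2 + 1/2] = log(t**2 + 1)/4 + log(2)/4, which equals G'(t).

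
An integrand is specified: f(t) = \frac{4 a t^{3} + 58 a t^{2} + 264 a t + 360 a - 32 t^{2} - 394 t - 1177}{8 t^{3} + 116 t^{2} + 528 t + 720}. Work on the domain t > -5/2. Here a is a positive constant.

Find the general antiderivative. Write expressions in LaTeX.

F(t) = \frac{a t}{2} - 4 \log{\left(t + \frac{5}{2} \right)} + \frac{5}{4 \left(t + 6\right)} + C

A first test for any F(t): its t-derivative must equal f(t) identically.
Check: d/dt[\frac{a t}{2} - 4 \log{\left(t + \frac{5}{2} \right)} + \frac{5}{4 \left(t + 6\right)}] = \frac{4 a t^{3} + 58 a t^{2} + 264 a t + 360 a - 32 t^{2} - 394 t - 1177}{8 t^{3} + 116 t^{2} + 528 t + 720} = f(t).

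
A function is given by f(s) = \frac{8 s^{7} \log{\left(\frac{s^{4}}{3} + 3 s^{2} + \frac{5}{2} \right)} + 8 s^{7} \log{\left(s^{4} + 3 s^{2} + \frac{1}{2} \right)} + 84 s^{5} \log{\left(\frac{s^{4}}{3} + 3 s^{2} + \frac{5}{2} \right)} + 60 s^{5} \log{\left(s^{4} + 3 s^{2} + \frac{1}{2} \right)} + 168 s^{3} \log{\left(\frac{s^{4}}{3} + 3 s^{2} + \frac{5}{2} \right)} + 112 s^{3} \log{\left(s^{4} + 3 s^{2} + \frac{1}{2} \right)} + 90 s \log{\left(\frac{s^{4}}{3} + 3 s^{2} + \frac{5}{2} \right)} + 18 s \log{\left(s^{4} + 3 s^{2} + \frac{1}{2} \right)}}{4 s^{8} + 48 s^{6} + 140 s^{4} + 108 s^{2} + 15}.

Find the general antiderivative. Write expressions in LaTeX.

Recognize the product-rule pattern: f = u'v + uv' with u = \frac{\log{\left(s^{4} + 3 s^{2} + \frac{1}{2} \right)}}{2}, v = \log{\left(\frac{s^{4}}{3} + 3 s^{2} + \frac{5}{2} \right)}, so integration by parts undoes it.
Check: d/ds[\frac{\log{\left(\frac{s^{4}}{3} + 3 s^{2} + \frac{5}{2} \right)} \log{\left(s^{4} + 3 s^{2} + \frac{1}{2} \right)}}{2}] = \frac{8 s^{7} \log{\left(\frac{s^{4}}{3} + 3 s^{2} + \frac{5}{2} \right)} + 8 s^{7} \log{\left(s^{4} + 3 s^{2} + \frac{1}{2} \right)} + 84 s^{5} \log{\left(\frac{s^{4}}{3} + 3 s^{2} + \frac{5}{2} \right)} + 60 s^{5} \log{\left(s^{4} + 3 s^{2} + \frac{1}{2} \right)} + 168 s^{3} \log{\left(\frac{s^{4}}{3} + 3 s^{2} + \frac{5}{2} \right)} + 112 s^{3} \log{\left(s^{4} + 3 s^{2} + \frac{1}{2} \right)} + 90 s \log{\left(\frac{s^{4}}{3} + 3 s^{2} + \frac{5}{2} \right)} + 18 s \log{\left(s^{4} + 3 s^{2} + \frac{1}{2} \right)}}{4 s^{8} + 48 s^{6} + 140 s^{4} + 108 s^{2} + 15} = f(s).

F(s) = \frac{\log{\left(\frac{s^{4}}{3} + 3 s^{2} + \frac{5}{2} \right)} \log{\left(s^{4} + 3 s^{2} + \frac{1}{2} \right)}}{2} + C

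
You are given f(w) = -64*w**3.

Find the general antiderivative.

Recover f(w) by differentiating a candidate F(w); any mismatch rules it out.
Check: d/dw[-16*w**4] = -64*w**3 = f(w).

F(w) = -16*w**4 + C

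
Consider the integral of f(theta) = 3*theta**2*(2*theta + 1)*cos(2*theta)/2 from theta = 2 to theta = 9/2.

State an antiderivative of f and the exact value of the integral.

Antiderivative: F(theta) = 3*(4*theta**3*sin(2*theta) + 2*theta**2*sin(2*theta) + 6*theta**2*cos(2*theta) - 6*theta*sin(2*theta) + 2*theta*cos(2*theta) - sin(2*theta) - 3*cos(2*theta))/8; value = 765*cos(9)/16 - 75*cos(4)/8 - 81*sin(4)/8 + 1131*sin(9)/8

Whatever form F(theta) takes, F'(theta) = f(theta) is non-negotiable.
F(theta) = 3*(4*theta**3*sin(2*theta) + 2*theta**2*sin(2*theta) + 6*theta**2*cos(2*theta) - 6*theta*sin(2*theta) + 2*theta*cos(2*theta) - sin(2*theta) - 3*cos(2*theta))/8 is an antiderivative of f.
Check: d/dtheta[3*(4*theta**3*sin(2*theta) + 2*theta**2*sin(2*theta) + 6*theta**2*cos(2*theta) - 6*theta*sin(2*theta) + 2*theta*cos(2*theta) - sin(2*theta) - 3*cos(2*theta))/8] = 3*theta**3*cos(2*theta) + 3*theta**2*cos(2*theta)/2, which equals f(theta).
F(9/2) = 765*cos(9)/16 + 1131*sin(9)/8; F(2) = 81*sin(4)/8 + 75*cos(4)/8.
Integral = F(9/2) - F(2) = 765*cos(9)/16 - 75*cos(4)/8 - 81*sin(4)/8 + 1131*sin(9)/8.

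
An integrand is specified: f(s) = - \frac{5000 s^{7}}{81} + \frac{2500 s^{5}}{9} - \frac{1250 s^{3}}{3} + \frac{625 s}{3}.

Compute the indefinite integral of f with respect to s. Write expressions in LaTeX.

F(s) = - \frac{625 s^{8}}{81} + \frac{1250 s^{6}}{27} - \frac{625 s^{4}}{6} + \frac{625 s^{2}}{6} + C

f matches the chain-rule pattern g'(h)*h' with inner function h(s) = \frac{5 s^{2}}{3} - \frac{5}{2}; substituting u = h(s) collapses the integral.
Check: d/ds[- \frac{625 s^{8}}{81} + \frac{1250 s^{6}}{27} - \frac{625 s^{4}}{6} + \frac{625 s^{2}}{6}] = - \frac{5000 s^{7}}{81} + \frac{2500 s^{5}}{9} - \frac{1250 s^{3}}{3} + \frac{625 s}{3} = f(s).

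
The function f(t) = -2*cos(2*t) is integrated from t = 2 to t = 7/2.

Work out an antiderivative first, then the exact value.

Antiderivative: F(t) = -sin(2*t); value = sin(4) - sin(7)

Differentiate the proposed F(t) back; it has to land on f(t) exactly.
F(t) = -sin(2*t) is an antiderivative of f.
Check: d/dt[-sin(2*t)] = -2*cos(2*t) = f(t).
F(7/2) = -sin(7); F(2) = -sin(4).
Integral = F(7/2) - F(2) = sin(4) - sin(7).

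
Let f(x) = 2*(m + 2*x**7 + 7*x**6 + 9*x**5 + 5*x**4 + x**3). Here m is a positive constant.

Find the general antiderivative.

F(x) = 2*m*x + x**8/2 + 2*x**7 + 3*x**6 + 2*x**5 + x**4/2 + C

For F(x) to be correct the identity F'(x) - f(x) = 0 must hold.
Check: d/dx[2*m*x + x**8/2 + 2*x**7 + 3*x**6 + 2*x**5 + x**4/2] = 2*m + 4*x**7 + 14*x**6 + 18*x**5 + 10*x**4 + 2*x**3, which equals f(x).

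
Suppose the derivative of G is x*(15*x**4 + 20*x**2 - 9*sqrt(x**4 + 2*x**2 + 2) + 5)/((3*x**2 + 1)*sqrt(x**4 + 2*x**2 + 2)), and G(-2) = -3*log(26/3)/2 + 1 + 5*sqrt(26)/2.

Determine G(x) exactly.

G(x) = (5*sqrt(x**4 + 2*x**2 + 2) - 3*log(2*x**2 + 2/3) + 2)/2

Whatever form G(x) takes, its d/dx must return the stated G'(x).
A general antiderivative is 5*sqrt(x**4 + 2*x**2 + 2)/2 - 3*log(2*x**2 + 2/3)/2 + C.
The condition gives C = -3*log(26/3)/2 + 1 + 5*sqrt(26)/2 - (-3*log(26/3)/2 + 5*sqrt(26)/2) = 1.
So G(x) = (5*sqrt(x**4 + 2*x**2 + 2) - 3*log(2*x**2 + 2/3) + 2)/2.
Check: d/dx[(5*sqrt(x**4 + 2*x**2 + 2) - 3*log(2*x**2 + 2/3) + 2)/2] = (15*x**5 + 20*x**3 - 9*x*sqrt(x**4 + 2*x**2 + 2) + 5*x)/(3*x**2*sqrt(x**4 + 2*x**2 + 2) + sqrt(x**4 + 2*x**2 + 2)), which equals G'(x).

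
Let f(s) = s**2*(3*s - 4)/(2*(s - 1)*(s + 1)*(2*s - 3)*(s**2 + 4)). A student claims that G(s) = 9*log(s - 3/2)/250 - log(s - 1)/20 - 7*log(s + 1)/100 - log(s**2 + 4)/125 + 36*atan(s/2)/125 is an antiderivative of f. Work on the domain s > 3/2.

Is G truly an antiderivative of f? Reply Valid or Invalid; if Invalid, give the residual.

Invalid: d/ds[G] - f = -1/(10*s - 10), which is not 0.

d/ds[G] = (-2*s**4 + 16*s**3 - 25*s**2 + 4*s + 12)/(20*s**5 - 30*s**4 + 60*s**3 - 90*s**2 - 80*s + 120)
d/ds[G] - f(s) = -1/(10*s - 10) != 0.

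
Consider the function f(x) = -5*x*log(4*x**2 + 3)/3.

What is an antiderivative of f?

A first test for any F(x): its x-derivative must equal f(x) identically.
Check: d/dx[-5*x**2*log(4*x**2 + 3)/6 + 5*x**2/6 - 5*log(4*x**2 + 3)/8] = -5*x*log(4*x**2 + 3)/3 = f(x).

An antiderivative is F(x) = -5*x**2*log(4*x**2 + 3)/6 + 5*x**2/6 - 5*log(4*x**2 + 3)/8.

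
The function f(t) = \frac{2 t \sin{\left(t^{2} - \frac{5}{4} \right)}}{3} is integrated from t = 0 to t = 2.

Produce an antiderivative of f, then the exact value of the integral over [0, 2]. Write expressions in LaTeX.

Antiderivative: F(t) = - \frac{\cos{\left(t^{2} - \frac{5}{4} \right)}}{3}; value = \frac{\cos{\left(\frac{5}{4} \right)}}{3} - \frac{\cos{\left(\frac{11}{4} \right)}}{3}

f matches the chain-rule pattern g'(h)*h' with inner function h(t) = t^{2} - \frac{5}{4}; substituting u = h(t) collapses the integral.
F(t) = - \frac{\cos{\left(t^{2} - \frac{5}{4} \right)}}{3} is an antiderivative of f.
Check: d/dt[- \frac{\cos{\left(t^{2} - \frac{5}{4} \right)}}{3}] = \frac{2 t \sin{\left(t^{2} - \frac{5}{4} \right)}}{3} = f(t).
F(2) = - \frac{\cos{\left(\frac{11}{4} \right)}}{3}; F(0) = - \frac{\cos{\left(\frac{5}{4} \right)}}{3}.
Integral = F(2) - F(0) = \frac{\cos{\left(\frac{5}{4} \right)}}{3} - \frac{\cos{\left(\frac{11}{4} \right)}}{3}.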